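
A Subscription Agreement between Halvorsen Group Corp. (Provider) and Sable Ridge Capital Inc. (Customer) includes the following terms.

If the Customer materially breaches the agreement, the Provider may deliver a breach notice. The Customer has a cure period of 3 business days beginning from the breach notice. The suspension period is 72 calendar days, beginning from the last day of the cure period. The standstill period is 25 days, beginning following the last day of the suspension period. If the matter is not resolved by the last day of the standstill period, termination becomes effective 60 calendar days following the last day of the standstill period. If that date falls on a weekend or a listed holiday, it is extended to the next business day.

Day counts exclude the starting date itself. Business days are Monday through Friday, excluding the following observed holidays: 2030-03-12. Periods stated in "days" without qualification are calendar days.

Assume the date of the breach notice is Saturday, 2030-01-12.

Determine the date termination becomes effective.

From Saturday, 2030-01-12, 3 business days (Jan 14, Jan 15, Jan 16, skipping weekends) brings us to Wednesday, 2030-01-16, which is the last day of the cure period.
Adding 72 calendar days to 2030-01-16 gives 2030-03-29, which is the last day of the suspension period.
Adding 25 calendar days to 2030-03-29 gives 2030-04-23, which is the last day of the standstill period.
The date termination becomes effective: 60 calendar days after 2030-04-23 is 2030-06-22. That falls on a Saturday, so it rolls to the next business day, Monday, 2030-06-24.

2030-06-24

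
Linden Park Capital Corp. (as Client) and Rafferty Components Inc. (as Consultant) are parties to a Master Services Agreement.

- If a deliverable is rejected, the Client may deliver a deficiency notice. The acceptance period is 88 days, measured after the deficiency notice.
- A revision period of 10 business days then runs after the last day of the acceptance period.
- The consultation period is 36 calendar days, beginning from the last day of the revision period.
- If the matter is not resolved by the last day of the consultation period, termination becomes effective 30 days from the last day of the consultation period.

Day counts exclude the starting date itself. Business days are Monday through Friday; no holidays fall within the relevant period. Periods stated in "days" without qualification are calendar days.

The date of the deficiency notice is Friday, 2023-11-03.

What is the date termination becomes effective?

2024-04-19

The last day of the acceptance period: 88 calendar days after 2023-11-03 is 2024-01-30.
The last day of the revision period: counting 10 business days from Tuesday, 2024-01-30 (Jan 31, Feb 1, Feb 2, Feb 5, Feb 6, Feb 7, Feb 8, Feb 9, Feb 12, Feb 13, skipping weekends) reaches Tuesday, 2024-02-13.
The last day of the consultation period: 36 calendar days after 2024-02-13 is 2024-03-20.
The date termination becomes effective: 2024-03-20 + 30 days = 2024-04-19.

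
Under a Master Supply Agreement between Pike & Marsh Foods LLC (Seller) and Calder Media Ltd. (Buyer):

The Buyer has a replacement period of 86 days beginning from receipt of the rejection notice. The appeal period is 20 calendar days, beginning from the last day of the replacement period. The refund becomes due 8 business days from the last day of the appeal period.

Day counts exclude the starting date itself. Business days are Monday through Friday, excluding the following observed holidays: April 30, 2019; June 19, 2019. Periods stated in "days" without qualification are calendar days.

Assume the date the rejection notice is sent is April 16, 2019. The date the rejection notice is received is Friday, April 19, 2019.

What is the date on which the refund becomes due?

August 14, 2019

The last day of the replacement period: 86 calendar days after April 19, 2019 is July 14, 2019.
The last day of the appeal period: July 14, 2019 + 20 days = August 3, 2019.
From Saturday, August 3, 2019, 8 business days (Aug 5, Aug 6, Aug 7, Aug 8, Aug 9, Aug 12, Aug 13, Aug 14, skipping weekends) brings us to Wednesday, August 14, 2019, which is the date on which the refund becomes due.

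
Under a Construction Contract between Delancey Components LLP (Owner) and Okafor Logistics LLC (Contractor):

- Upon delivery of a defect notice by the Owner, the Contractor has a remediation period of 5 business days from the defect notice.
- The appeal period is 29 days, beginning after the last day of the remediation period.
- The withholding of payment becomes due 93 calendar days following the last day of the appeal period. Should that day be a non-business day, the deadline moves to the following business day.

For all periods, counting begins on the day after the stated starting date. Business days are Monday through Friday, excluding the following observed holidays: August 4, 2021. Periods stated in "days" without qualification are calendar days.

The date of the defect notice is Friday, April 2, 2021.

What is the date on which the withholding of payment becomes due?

The last day of the remediation period: 5 business days after Friday, April 2, 2021, skipping weekends — Apr 5, Apr 6, Apr 7, Apr 8, Apr 9 — lands on Friday, April 9, 2021.
The last day of the appeal period: 29 calendar days after April 9, 2021 is May 8, 2021.
Adding 93 calendar days to May 8, 2021 gives August 9, 2021, which is the date on which the withholding of payment becomes due. August 9, 2021 is a Monday and is not a listed holiday, so no roll-forward applies.

August 9, 2021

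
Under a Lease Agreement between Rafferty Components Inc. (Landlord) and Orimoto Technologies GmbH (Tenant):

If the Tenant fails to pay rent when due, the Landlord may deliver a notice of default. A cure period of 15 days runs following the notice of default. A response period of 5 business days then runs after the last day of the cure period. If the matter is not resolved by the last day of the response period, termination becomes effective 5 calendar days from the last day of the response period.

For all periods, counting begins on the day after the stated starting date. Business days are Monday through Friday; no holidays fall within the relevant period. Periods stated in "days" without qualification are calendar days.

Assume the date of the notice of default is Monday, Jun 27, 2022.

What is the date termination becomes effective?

The last day of the cure period: 15 calendar days after Jun 27, 2022 is Jul 12, 2022.
From Tuesday, Jul 12, 2022, 5 business days (Jul 13, Jul 14, Jul 15, Jul 18, Jul 19, skipping weekends) brings us to Tuesday, Jul 19, 2022, which is the last day of the response period.
The date termination becomes effective: Jul 19, 2022 + 5 days = Jul 24, 2022.

Jul 24, 2022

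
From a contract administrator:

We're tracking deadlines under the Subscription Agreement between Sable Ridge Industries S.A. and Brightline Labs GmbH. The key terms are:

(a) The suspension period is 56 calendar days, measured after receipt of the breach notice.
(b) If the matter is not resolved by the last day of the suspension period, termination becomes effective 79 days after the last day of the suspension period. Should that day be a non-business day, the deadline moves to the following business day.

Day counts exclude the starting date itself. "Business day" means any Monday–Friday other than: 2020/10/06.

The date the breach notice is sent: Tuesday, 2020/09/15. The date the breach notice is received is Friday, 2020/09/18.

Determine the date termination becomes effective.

2021/02/01

Adding 56 calendar days to 2020/09/18 gives 2020/11/13, which is the last day of the suspension period.
The date termination becomes effective: 2020/11/13 + 79 days = 2021/01/31. That falls on a Sunday, so it rolls to the next business day, Monday, 2021/02/01.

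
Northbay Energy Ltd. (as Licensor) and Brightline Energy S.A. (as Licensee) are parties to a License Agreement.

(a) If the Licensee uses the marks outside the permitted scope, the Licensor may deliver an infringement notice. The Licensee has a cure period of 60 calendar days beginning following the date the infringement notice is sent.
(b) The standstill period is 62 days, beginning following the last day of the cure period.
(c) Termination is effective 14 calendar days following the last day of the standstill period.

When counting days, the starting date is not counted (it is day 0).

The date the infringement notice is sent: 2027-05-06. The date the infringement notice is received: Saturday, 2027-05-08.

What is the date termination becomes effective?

2027-09-19

Adding 60 calendar days to 2027-05-06 gives 2027-07-05, which is the last day of the cure period.
Adding 62 calendar days to 2027-07-05 gives 2027-09-05, which is the last day of the standstill period.
Adding 14 calendar days to 2027-09-05 gives 2027-09-19, which is the date termination becomes effective.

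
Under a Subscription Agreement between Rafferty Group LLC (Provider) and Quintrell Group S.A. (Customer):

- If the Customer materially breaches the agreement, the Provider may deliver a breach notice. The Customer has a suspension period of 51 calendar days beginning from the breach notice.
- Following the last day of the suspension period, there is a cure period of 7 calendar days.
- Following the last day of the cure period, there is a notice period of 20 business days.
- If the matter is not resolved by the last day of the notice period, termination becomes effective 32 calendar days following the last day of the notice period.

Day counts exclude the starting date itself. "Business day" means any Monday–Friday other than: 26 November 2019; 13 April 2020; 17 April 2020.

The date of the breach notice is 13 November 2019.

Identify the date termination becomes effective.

10 March 2020

The last day of the suspension period: 13 November 2019 + 51 days = 3 January 2020.
The last day of the cure period: 3 January 2020 + 7 days = 10 January 2020.
The last day of the notice period: 20 business days after Friday, 10 January 2020, skipping weekends — Jan 13, Jan 14, Jan 15, Jan 16, …, Feb 5, Feb 6, Feb 7 — lands on Friday, 7 February 2020.
Adding 32 calendar days to 7 February 2020 gives 10 March 2020, which is the date termination becomes effective.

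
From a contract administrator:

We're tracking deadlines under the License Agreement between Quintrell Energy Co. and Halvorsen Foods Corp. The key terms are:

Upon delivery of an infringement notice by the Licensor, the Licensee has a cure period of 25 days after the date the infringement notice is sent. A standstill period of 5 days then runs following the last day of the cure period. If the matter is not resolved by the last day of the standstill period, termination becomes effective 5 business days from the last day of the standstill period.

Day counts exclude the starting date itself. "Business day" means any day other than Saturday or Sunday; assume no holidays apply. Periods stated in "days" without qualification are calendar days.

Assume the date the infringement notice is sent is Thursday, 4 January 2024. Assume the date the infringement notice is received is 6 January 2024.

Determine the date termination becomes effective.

9 February 2024

Adding 25 calendar days to 4 January 2024 gives 29 January 2024, which is the last day of the cure period.
The last day of the standstill period: 5 calendar days after 29 January 2024 is 3 February 2024.
The date termination becomes effective: counting 5 business days from Saturday, 3 February 2024 (Feb 5, Feb 6, Feb 7, Feb 8, Feb 9, skipping weekends) reaches Friday, 9 February 2024.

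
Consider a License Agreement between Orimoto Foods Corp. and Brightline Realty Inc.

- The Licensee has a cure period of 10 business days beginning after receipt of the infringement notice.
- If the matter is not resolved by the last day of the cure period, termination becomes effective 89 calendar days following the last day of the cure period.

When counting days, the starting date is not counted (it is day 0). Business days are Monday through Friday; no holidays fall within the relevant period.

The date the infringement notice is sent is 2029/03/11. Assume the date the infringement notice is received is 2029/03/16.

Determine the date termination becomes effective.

The last day of the cure period: counting 10 business days from Friday, 2029/03/16 (Mar 19, Mar 20, Mar 21, Mar 22, Mar 23, Mar 26, Mar 27, Mar 28, Mar 29, Mar 30, skipping weekends) reaches Friday, 2029/03/30.
The date termination becomes effective: 2029/03/30 + 89 days = 2029/06/27.

2029/06/27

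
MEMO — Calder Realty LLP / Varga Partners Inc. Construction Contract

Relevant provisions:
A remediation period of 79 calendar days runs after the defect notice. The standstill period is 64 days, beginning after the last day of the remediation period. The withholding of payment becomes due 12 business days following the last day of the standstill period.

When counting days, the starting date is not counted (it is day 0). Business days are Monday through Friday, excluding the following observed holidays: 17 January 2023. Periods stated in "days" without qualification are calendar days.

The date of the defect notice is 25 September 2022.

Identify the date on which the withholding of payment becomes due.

The last day of the remediation period: 25 September 2022 + 79 days = 13 December 2022.
Adding 64 calendar days to 13 December 2022 gives 15 February 2023, which is the last day of the standstill period.
From Wednesday, 15 February 2023, 12 business days (Feb 16, Feb 17, Feb 20, Feb 21, …, Mar 1, Mar 2, Mar 3, skipping weekends) brings us to Friday, 3 March 2023, which is the date on which the withholding of payment becomes due.

3 March 2023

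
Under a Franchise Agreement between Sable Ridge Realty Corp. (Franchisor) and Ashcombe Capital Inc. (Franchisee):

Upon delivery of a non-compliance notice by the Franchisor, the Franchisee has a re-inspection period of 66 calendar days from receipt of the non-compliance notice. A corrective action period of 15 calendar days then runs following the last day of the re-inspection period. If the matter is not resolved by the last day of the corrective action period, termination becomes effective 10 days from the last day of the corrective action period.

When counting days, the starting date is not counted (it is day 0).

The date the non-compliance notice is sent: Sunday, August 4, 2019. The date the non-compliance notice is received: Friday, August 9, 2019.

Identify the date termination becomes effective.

November 8, 2019

The last day of the re-inspection period: 66 calendar days after August 9, 2019 is October 14, 2019.
The last day of the corrective action period: October 14, 2019 + 15 days = October 29, 2019.
The date termination becomes effective: October 29, 2019 + 10 days = November 8, 2019.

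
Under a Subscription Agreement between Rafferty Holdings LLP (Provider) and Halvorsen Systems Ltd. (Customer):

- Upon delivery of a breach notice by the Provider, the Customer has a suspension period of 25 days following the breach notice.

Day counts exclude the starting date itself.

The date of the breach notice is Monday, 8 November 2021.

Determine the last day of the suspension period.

Adding 25 calendar days to 8 November 2021 gives 3 December 2021, which is the last day of the suspension period.

3 December 2021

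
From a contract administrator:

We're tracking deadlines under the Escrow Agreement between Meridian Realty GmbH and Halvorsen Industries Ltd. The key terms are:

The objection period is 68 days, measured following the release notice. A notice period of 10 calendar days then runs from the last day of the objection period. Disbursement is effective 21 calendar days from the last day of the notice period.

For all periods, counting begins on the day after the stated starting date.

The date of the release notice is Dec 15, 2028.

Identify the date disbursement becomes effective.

Adding 68 calendar days to Dec 15, 2028 gives Feb 21, 2029, which is the last day of the objection period.
The last day of the notice period: Feb 21, 2029 + 10 days = Mar 3, 2029.
Adding 21 calendar days to Mar 3, 2029 gives Mar 24, 2029, which is the date disbursement becomes effective.

Mar 24, 2029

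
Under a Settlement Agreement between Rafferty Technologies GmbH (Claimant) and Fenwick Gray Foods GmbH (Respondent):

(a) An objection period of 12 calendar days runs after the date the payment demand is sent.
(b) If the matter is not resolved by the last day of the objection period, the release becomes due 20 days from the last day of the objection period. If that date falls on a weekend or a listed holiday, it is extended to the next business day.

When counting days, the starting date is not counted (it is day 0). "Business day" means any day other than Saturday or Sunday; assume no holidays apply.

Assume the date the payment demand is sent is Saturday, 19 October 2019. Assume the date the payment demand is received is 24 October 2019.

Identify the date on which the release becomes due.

The last day of the objection period: 12 calendar days after 19 October 2019 is 31 October 2019.
The date on which the release becomes due: 20 calendar days after 31 October 2019 is 20 November 2019. 20 November 2019 is a Wednesday, so no roll-forward applies.

20 November 2019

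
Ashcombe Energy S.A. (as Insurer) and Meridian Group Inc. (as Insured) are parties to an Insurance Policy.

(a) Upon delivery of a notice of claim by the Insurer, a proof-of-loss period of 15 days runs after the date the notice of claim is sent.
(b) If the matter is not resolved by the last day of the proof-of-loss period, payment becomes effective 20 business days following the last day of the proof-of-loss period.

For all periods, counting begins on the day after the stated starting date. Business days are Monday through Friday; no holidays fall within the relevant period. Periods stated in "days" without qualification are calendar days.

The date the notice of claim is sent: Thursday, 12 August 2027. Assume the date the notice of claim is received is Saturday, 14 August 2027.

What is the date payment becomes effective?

The last day of the proof-of-loss period: 12 August 2027 + 15 days = 27 August 2027.
From Friday, 27 August 2027, 20 business days (Aug 30, Aug 31, Sep 1, Sep 2, …, Sep 22, Sep 23, Sep 24, skipping weekends) brings us to Friday, 24 September 2027, which is the date payment becomes effective.

24 September 2027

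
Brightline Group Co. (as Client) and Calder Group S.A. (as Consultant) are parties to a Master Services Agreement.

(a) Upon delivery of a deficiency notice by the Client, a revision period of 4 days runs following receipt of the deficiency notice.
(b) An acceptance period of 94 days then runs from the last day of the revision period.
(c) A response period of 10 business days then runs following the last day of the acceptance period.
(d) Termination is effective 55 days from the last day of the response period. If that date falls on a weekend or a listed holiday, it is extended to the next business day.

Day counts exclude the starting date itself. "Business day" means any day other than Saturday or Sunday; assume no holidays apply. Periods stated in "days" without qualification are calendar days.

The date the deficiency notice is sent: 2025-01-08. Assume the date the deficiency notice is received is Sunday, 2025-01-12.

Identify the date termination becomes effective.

2025-06-26

The last day of the revision period: 2025-01-12 + 4 days = 2025-01-16.
Adding 94 calendar days to 2025-01-16 gives 2025-04-20, which is the last day of the acceptance period.
From Sunday, 2025-04-20, 10 business days (Apr 21, Apr 22, Apr 23, Apr 24, Apr 25, Apr 28, Apr 29, Apr 30, May 1, May 2, skipping weekends) brings us to Friday, 2025-05-02, which is the last day of the response period.
Adding 55 calendar days to 2025-05-02 gives 2025-06-26, which is the date termination becomes effective. 2025-06-26 is a Thursday, so no roll-forward applies.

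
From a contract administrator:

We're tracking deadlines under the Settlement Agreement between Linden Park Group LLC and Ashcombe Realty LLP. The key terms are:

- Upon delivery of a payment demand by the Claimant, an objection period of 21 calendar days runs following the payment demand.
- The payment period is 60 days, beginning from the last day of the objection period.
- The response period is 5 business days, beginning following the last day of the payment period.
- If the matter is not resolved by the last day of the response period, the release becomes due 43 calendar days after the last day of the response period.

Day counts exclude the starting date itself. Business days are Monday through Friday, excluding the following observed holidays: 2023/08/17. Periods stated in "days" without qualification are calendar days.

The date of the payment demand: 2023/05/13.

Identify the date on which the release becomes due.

2023/09/21

The last day of the objection period: 2023/05/13 + 21 days = 2023/06/03.
The last day of the payment period: 60 calendar days after 2023/06/03 is 2023/08/02.
The last day of the response period: counting 5 business days from Wednesday, 2023/08/02 (Aug 3, Aug 4, Aug 7, Aug 8, Aug 9, skipping weekends) reaches Wednesday, 2023/08/09.
The date on which the release becomes due: 2023/08/09 + 43 days = 2023/09/21.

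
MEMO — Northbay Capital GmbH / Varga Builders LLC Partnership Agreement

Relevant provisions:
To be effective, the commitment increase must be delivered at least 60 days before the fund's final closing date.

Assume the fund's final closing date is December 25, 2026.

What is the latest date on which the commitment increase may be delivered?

Counting back 60 calendar days from December 25, 2026 gives October 26, 2026.

October 26, 2026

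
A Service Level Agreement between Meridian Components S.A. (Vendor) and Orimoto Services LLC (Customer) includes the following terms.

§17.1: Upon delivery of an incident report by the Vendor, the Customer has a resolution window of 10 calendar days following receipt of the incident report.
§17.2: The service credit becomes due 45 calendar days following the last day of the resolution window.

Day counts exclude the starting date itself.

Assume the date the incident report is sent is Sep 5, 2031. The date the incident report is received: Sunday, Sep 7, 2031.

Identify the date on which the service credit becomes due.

Nov 1, 2031

The last day of the resolution window: 10 calendar days after Sep 7, 2031 is Sep 17, 2031.
Adding 45 calendar days to Sep 17, 2031 gives Nov 1, 2031, which is the date on which the service credit becomes due.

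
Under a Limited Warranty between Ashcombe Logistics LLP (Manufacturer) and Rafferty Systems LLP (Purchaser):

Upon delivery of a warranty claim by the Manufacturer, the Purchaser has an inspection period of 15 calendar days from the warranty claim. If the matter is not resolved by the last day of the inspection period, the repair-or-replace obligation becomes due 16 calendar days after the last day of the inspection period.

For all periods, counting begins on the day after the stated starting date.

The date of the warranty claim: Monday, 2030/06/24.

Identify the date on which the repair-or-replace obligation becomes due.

2030/07/25

The last day of the inspection period: 2030/06/24 + 15 days = 2030/07/09.
The date on which the repair-or-replace obligation becomes due: 16 calendar days after 2030/07/09 is 2030/07/25.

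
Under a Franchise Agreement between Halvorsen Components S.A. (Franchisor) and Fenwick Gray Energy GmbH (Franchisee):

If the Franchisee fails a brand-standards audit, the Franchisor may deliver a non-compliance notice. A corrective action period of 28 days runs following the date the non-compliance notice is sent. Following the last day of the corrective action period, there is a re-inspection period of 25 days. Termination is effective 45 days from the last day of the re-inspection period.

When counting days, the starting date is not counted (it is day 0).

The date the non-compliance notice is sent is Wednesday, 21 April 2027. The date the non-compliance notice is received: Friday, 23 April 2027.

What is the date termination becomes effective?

28 July 2027

Adding 28 calendar days to 21 April 2027 gives 19 May 2027, which is the last day of the corrective action period.
The last day of the re-inspection period: 25 calendar days after 19 May 2027 is 13 June 2027.
The date termination becomes effective: 45 calendar days after 13 June 2027 is 28 July 2027.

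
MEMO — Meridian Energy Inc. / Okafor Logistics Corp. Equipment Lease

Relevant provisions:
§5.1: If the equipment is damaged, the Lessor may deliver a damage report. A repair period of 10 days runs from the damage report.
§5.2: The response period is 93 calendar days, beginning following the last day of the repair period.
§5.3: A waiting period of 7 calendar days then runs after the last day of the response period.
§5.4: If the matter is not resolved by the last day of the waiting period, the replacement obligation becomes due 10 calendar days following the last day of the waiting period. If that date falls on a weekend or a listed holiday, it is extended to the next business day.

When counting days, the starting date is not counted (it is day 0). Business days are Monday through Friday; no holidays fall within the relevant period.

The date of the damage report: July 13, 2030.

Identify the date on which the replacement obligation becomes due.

Adding 10 calendar days to July 13, 2030 gives July 23, 2030, which is the last day of the repair period.
Adding 93 calendar days to July 23, 2030 gives October 24, 2030, which is the last day of the response period.
Adding 7 calendar days to October 24, 2030 gives October 31, 2030, which is the last day of the waiting period.
Adding 10 calendar days to October 31, 2030 gives November 10, 2030, which is the date on which the replacement obligation becomes due. That falls on a Sunday, so it rolls to the next business day, Monday, November 11, 2030.

November 11, 2030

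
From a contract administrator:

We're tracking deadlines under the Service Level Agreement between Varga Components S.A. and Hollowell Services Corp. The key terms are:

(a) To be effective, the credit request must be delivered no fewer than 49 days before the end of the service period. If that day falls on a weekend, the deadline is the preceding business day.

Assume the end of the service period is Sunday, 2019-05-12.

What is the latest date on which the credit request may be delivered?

2019-05-12 minus 49 days is 2019-03-24. That is a Sunday, so the deadline moves back to Friday, 2019-03-22.

2019-03-22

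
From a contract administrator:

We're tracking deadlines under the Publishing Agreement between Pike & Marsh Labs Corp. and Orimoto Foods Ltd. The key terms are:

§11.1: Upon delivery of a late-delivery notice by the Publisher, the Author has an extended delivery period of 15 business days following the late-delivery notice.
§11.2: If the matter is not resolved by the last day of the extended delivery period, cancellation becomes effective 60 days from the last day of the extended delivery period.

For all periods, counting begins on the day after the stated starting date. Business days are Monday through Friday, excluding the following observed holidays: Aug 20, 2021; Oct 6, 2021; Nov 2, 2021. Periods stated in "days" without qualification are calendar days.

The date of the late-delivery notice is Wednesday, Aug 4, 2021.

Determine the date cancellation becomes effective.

The last day of the extended delivery period: counting 15 business days from Wednesday, Aug 4, 2021 (Aug 5, Aug 6, Aug 9, Aug 10, …, Aug 24, Aug 25, Aug 26, skipping weekends and the listed holiday on Aug 20) reaches Thursday, Aug 26, 2021.
The date cancellation becomes effective: 60 calendar days after Aug 26, 2021 is Oct 25, 2021.

Oct 25, 2021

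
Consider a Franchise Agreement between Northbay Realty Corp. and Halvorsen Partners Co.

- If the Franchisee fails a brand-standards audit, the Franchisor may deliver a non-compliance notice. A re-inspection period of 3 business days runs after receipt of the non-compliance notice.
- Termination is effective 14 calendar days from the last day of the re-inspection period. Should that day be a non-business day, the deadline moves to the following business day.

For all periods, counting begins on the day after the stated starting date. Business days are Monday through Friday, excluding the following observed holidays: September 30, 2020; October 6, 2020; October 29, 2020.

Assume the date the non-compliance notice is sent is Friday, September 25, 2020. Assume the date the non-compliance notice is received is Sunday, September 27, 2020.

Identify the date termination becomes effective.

The last day of the re-inspection period: counting 3 business days from Sunday, September 27, 2020 (Sep 28, Sep 29, Oct 1, skipping weekends and the listed holiday on Sep 30) reaches Thursday, October 1, 2020.
The date termination becomes effective: October 1, 2020 + 14 days = October 15, 2020. October 15, 2020 is a Thursday and is not a listed holiday, so no roll-forward applies.

October 15, 2020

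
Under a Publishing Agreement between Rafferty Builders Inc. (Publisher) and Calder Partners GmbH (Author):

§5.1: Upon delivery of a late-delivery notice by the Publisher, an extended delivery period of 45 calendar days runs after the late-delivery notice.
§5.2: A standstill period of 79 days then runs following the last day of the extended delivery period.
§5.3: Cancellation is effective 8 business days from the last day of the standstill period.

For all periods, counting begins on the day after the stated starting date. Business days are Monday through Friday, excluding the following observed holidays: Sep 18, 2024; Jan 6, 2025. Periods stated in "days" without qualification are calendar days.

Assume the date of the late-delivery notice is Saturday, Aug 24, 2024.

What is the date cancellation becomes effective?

Jan 8, 2025

Adding 45 calendar days to Aug 24, 2024 gives Oct 8, 2024, which is the last day of the extended delivery period.
The last day of the standstill period: Oct 8, 2024 + 79 days = Dec 26, 2024.
From Thursday, Dec 26, 2024, 8 business days (Dec 27, Dec 30, Dec 31, Jan 1, Jan 2, Jan 3, Jan 7, Jan 8, skipping weekends and the listed holiday on Jan 6) brings us to Wednesday, Jan 8, 2025, which is the date cancellation becomes effective.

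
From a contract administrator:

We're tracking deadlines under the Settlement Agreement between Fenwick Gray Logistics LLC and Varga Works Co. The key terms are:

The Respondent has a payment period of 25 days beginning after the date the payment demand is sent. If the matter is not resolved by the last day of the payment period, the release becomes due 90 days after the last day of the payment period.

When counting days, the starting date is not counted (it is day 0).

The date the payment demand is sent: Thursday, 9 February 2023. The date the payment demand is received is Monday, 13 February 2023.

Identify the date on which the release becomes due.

4 June 2023

Adding 25 calendar days to 9 February 2023 gives 6 March 2023, which is the last day of the payment period.
Adding 90 calendar days to 6 March 2023 gives 4 June 2023, which is the date on which the release becomes due.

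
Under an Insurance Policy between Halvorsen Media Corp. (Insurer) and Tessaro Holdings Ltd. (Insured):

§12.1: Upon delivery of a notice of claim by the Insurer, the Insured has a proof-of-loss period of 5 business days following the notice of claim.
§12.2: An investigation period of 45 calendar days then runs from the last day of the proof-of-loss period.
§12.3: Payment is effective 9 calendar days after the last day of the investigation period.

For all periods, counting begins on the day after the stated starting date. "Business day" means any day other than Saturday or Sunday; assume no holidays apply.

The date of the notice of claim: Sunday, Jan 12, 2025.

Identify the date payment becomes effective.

From Sunday, Jan 12, 2025, 5 business days (Jan 13, Jan 14, Jan 15, Jan 16, Jan 17, skipping weekends) brings us to Friday, Jan 17, 2025, which is the last day of the proof-of-loss period.
The last day of the investigation period: 45 calendar days after Jan 17, 2025 is Mar 3, 2025.
Adding 9 calendar days to Mar 3, 2025 gives Mar 12, 2025, which is the date payment becomes effective.

Mar 12, 2025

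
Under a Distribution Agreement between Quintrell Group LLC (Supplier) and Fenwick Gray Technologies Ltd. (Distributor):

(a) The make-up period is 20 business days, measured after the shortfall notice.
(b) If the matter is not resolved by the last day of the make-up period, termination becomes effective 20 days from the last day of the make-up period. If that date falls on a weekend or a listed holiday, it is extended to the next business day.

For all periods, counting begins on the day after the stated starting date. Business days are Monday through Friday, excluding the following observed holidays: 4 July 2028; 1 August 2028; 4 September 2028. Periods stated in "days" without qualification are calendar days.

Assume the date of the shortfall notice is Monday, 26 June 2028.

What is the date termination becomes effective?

14 August 2028

From Monday, 26 June 2028, 20 business days (Jun 27, Jun 28, Jun 29, Jun 30, …, Jul 21, Jul 24, Jul 25, skipping weekends and the listed holiday on Jul 4) brings us to Tuesday, 25 July 2028, which is the last day of the make-up period.
The date termination becomes effective: 25 July 2028 + 20 days = 14 August 2028. 14 August 2028 is a Monday and is not a listed holiday, so no roll-forward applies.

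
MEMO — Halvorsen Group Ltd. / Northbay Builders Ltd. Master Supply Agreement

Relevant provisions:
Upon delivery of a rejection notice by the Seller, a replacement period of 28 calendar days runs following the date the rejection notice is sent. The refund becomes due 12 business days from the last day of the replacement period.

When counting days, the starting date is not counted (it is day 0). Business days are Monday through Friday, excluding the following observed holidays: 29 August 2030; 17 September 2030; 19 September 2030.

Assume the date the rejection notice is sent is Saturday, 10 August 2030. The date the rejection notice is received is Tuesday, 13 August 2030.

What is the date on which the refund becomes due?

The last day of the replacement period: 10 August 2030 + 28 days = 7 September 2030.
The date on which the refund becomes due: counting 12 business days from Saturday, 7 September 2030 (Sep 9, Sep 10, Sep 11, Sep 12, …, Sep 24, Sep 25, Sep 26, skipping weekends and the listed holidays on Sep 17, Sep 19) reaches Thursday, 26 September 2030.

26 September 2030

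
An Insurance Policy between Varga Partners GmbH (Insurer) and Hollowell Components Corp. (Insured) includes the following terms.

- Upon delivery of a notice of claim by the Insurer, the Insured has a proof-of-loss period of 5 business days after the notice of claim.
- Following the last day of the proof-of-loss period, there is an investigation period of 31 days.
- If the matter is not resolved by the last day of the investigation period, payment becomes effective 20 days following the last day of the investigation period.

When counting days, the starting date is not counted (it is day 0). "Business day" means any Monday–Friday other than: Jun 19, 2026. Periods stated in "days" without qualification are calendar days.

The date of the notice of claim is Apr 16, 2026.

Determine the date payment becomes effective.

The last day of the proof-of-loss period: counting 5 business days from Thursday, Apr 16, 2026 (Apr 17, Apr 20, Apr 21, Apr 22, Apr 23, skipping weekends) reaches Thursday, Apr 23, 2026.
The last day of the investigation period: 31 calendar days after Apr 23, 2026 is May 24, 2026.
The date payment becomes effective: 20 calendar days after May 24, 2026 is Jun 13, 2026.

Jun 13, 2026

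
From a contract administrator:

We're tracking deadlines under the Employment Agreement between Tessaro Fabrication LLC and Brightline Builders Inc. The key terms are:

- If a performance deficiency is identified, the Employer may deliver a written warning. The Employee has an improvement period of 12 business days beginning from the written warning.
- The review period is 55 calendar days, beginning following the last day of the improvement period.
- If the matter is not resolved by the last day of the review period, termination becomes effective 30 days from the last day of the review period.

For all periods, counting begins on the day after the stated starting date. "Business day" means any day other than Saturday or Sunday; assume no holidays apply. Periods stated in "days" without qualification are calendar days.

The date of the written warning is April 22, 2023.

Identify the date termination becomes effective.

August 2, 2023

The last day of the improvement period: counting 12 business days from Saturday, April 22, 2023 (Apr 24, Apr 25, Apr 26, Apr 27, …, May 5, May 8, May 9, skipping weekends) reaches Tuesday, May 9, 2023.
The last day of the review period: May 9, 2023 + 55 days = July 3, 2023.
The date termination becomes effective: July 3, 2023 + 30 days = August 2, 2023.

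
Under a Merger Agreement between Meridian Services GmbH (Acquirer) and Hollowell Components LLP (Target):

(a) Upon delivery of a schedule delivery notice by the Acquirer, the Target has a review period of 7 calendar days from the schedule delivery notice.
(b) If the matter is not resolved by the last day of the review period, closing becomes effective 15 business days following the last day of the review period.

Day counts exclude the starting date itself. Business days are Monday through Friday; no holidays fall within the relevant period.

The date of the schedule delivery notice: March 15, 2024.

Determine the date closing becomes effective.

The last day of the review period: March 15, 2024 + 7 days = March 22, 2024.
The date closing becomes effective: 15 business days after Friday, March 22, 2024, skipping weekends — Mar 25, Mar 26, Mar 27, Mar 28, …, Apr 10, Apr 11, Apr 12 — lands on Friday, April 12, 2024.

April 12, 2024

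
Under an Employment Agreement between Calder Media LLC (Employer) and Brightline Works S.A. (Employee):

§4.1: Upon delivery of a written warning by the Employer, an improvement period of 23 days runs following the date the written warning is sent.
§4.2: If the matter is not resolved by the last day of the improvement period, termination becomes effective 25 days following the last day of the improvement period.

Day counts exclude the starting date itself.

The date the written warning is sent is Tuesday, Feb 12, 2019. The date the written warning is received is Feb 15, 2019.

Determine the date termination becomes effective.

The last day of the improvement period: Feb 12, 2019 + 23 days = Mar 7, 2019.
The date termination becomes effective: Mar 7, 2019 + 25 days = Apr 1, 2019.

Apr 1, 2019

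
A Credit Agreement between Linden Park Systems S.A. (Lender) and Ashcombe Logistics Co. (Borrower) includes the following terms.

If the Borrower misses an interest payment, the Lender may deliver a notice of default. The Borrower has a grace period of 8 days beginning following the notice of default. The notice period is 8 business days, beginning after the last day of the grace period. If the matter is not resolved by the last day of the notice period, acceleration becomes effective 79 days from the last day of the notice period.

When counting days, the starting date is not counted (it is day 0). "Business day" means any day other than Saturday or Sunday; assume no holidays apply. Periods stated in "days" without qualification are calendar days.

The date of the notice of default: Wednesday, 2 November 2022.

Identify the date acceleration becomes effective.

9 February 2023

The last day of the grace period: 8 calendar days after 2 November 2022 is 10 November 2022.
The last day of the notice period: counting 8 business days from Thursday, 10 November 2022 (Nov 11, Nov 14, Nov 15, Nov 16, Nov 17, Nov 18, Nov 21, Nov 22, skipping weekends) reaches Tuesday, 22 November 2022.
The date acceleration becomes effective: 79 calendar days after 22 November 2022 is 9 February 2023.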